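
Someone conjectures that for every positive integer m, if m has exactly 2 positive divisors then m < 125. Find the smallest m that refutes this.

Check each positive integer m in order until m has exactly 2 positive divisors but the claim fails.
The first 30 eligible values, up to m = 113, all satisfy the conclusion.
m = 127: τ(127) = 2; 127 ≥ 125.
Hence m = 127 is a counterexample.

m = 127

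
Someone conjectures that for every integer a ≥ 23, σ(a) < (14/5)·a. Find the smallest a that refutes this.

We need the least integer a ≥ 23 for which the claim fails.
The first 37 eligible values, up to a = 59, all satisfy the conclusion.
a = 60: σ(60) = 168; 168 ≥ 168.
Thus a = 60 disproves the claim, and no smaller a works.

a = 60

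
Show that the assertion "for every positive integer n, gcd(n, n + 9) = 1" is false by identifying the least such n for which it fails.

n = 1: gcd(1, 10) = 1.
n = 2: gcd(2, 11) = 1.
n = 3: gcd(3, 12) = 3.
Thus n = 3 disproves the claim, and no smaller n works.

n = 3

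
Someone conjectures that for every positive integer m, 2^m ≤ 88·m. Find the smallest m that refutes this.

The first 9 eligible values, up to m = 9, all satisfy the conclusion.
m = 10: 2^m = 1024 and 88·m = 880, so 1024 > 880.
Hence m = 10 is a counterexample.

m = 10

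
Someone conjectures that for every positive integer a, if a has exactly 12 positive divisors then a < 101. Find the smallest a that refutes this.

a = 108

A counterexample is any positive integer a such that a has exactly 12 positive divisors but the claim fails; we check each in order.
For a = 60, 72, 84, 90, 96 the conclusion holds.
a = 108: τ(108) = 12; 108 ≥ 101.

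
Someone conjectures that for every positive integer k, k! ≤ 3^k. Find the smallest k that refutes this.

k = 7

A counterexample is any positive integer k such that k! > 3^k; we check each in order.
k = 1: k! = 1 and 3^k = 3, so 1 ≤ 3.
k = 2: k! = 2 and 3^k = 9, so 2 ≤ 9.
k = 3: k! = 6 and 3^k = 27, so 6 ≤ 27.
k = 4: k! = 24 and 3^k = 81, so 24 ≤ 81.
k = 5: k! = 120 and 3^k = 243, so 120 ≤ 243.
k = 6: k! = 720 and 3^k = 729, so 720 ≤ 729.
k = 7: k! = 5040 and 3^k = 2187, so 5040 > 2187.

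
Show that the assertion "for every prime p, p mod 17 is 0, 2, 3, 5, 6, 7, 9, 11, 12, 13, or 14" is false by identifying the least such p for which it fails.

The first 16 eligible values, up to p = 53, all satisfy the conclusion.
p = 59: 59 mod 17 = 8 — not in {0, 2, 3, 5, 6, 7, 9, 11, 12, 13, 14}.
Hence p = 59 is a counterexample.

p = 59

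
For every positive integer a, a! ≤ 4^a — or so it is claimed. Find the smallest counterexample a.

a = 9

The first 8 eligible values, up to a = 8, all satisfy the conclusion.
a = 9: a! = 362880 and 4^a = 262144, so 362880 > 262144.
So a = 9 is the smallest counterexample.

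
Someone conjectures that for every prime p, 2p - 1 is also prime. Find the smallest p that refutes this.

p = 2: 2p - 1 = 3, prime.
p = 3: 2p - 1 = 5, prime.
p = 5: 2p - 1 = 9 = 3 × 3, not prime.
So p = 5 is the smallest counterexample.

p = 5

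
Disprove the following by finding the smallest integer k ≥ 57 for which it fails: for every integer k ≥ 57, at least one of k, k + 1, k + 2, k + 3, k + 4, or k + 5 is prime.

Check each integer k ≥ 57 in order until k, k + 1, k + 2, k + 3, k + 4, k + 5 are all composite.
For k = 57, 58, 59, 60, …, 87, 88, 89 the conclusion holds.
k = 90: 90 = 2 × 45; 91 = 7 × 13; 92 = 2 × 46; 93 = 3 × 31; 94 = 2 × 47; 95 = 5 × 19 — all composite.

k = 90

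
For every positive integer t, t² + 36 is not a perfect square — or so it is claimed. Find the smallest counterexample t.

Check each positive integer t in order until t² + 36 is a perfect square.
For t = 1, 2, 3, 4, 5, 6, 7 the conclusion holds.
t = 8: 8² + 36 = 100 = 10², a perfect square.
Thus t = 8 disproves the claim, and no smaller t works.

t = 8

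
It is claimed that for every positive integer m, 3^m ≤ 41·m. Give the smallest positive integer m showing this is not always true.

m = 5

We need the least positive integer m for which 3^m > 41·m.
The first 4 eligible values, up to m = 4, all satisfy the conclusion.
m = 5: 3^m = 243 and 41·m = 205, so 243 > 205.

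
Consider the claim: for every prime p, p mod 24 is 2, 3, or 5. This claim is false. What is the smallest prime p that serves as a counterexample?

We need the least prime p for which the claim fails.
p = 2: 2 mod 24 = 2.
p = 3: 3 mod 24 = 3.
p = 5: 5 mod 24 = 5.
p = 7: 7 mod 24 = 7 — not in {2, 3, 5}.

p = 7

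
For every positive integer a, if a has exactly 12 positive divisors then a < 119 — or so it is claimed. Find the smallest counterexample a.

For a = 60, 72, 84, 90, 96, 108 the conclusion holds.
a = 126: τ(126) = 12; 126 ≥ 119.

a = 126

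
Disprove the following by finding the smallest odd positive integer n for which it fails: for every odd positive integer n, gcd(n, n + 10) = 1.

n = 5

Check each odd positive integer n in order until gcd(n, n + 10) > 1.
For n = 1, 3 the conclusion holds.
n = 5: gcd(5, 15) = 5.
So n = 5 is the smallest counterexample.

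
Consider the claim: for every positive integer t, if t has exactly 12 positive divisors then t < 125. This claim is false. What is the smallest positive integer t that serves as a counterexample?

A counterexample is any positive integer t such that t has exactly 12 positive divisors but the claim fails; we check each in order.
t = 60: τ(60) = 12; 60 < 125.
t = 72: τ(72) = 12; 72 < 125.
t = 84: τ(84) = 12; 84 < 125.
t = 90: τ(90) = 12; 90 < 125.
t = 96: τ(96) = 12; 96 < 125.
t = 108: τ(108) = 12; 108 < 125.
t = 126: τ(126) = 12; 126 ≥ 125.

t = 126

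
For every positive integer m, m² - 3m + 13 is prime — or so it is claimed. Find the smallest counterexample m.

m = 12

A counterexample is any positive integer m such that m² - 3m + 13 is not prime; we check each in order.
For m = 1, 2, 3, 4, …, 9, 10, 11 the conclusion holds.
m = 12: m² - 3m + 13 = 121 = 11 × 11, composite.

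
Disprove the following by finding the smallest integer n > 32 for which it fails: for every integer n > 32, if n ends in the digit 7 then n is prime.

n = 57

We need the least integer n > 32 for which n ends in the digit 7 but n is not prime.
For n = 37, 47 the conclusion holds.
n = 57: 57 ends in 7; 57 = 3 × 19, composite.
So n = 57 is the smallest counterexample.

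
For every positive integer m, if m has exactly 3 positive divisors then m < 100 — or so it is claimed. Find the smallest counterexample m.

A counterexample is any positive integer m such that m has exactly 3 positive divisors but the claim fails; we check each in order.
m = 4: τ(4) = 3; 4 < 100.
m = 9: τ(9) = 3; 9 < 100.
m = 25: τ(25) = 3; 25 < 100.
m = 49: τ(49) = 3; 49 < 100.
m = 121: τ(121) = 3; 121 ≥ 100.

m = 121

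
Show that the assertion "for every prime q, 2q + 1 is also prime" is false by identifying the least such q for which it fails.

A counterexample is any prime q such that 2q + 1 is not prime; we check each in order.
For q = 2, 3, 5 the conclusion holds.
q = 7: 2q + 1 = 15 = 3 × 5, not prime.
Thus q = 7 disproves the claim, and no smaller q works.

q = 7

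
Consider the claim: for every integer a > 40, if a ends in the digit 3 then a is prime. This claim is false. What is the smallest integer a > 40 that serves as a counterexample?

a = 63

A counterexample is any integer a > 40 such that a ends in the digit 3 but a is not prime; we check each in order.
For a = 43, 53 the conclusion holds.
a = 63: 63 ends in 3; 63 = 3 × 21, composite.
So a = 63 is the smallest counterexample.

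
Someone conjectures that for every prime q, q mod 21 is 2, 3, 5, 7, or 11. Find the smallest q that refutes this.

We need the least prime q for which the claim fails.
q = 2: 2 mod 21 = 2.
q = 3: 3 mod 21 = 3.
q = 5: 5 mod 21 = 5.
q = 7: 7 mod 21 = 7.
q = 11: 11 mod 21 = 11.
q = 13: 13 mod 21 = 13 — not in {2, 3, 5, 7, 11}.
Hence q = 13 is a counterexample.

q = 13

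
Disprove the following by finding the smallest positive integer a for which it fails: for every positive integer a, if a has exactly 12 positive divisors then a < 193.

A counterexample is any positive integer a such that a has exactly 12 positive divisors but the claim fails; we check each in order.
For a = 60, 72, 84, 90, …, 150, 156, 160 the conclusion holds.
a = 198: τ(198) = 12; 198 ≥ 193.
Thus a = 198 disproves the claim, and no smaller a works.

a = 198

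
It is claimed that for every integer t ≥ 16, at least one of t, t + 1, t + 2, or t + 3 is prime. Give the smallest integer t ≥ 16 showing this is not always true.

t = 16: 17 is prime.
t = 17: 17 is prime.
t = 18: 19 is prime.
t = 19: 19 is prime.
t = 20: 23 is prime.
t = 21: 23 is prime.
t = 22: 23 is prime.
t = 23: 23 is prime.
t = 24: 24 = 2 × 12; 25 = 5 × 5; 26 = 2 × 13; 27 = 3 × 9 — all composite.

t = 24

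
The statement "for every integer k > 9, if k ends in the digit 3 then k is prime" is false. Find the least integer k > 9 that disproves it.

k = 13: 13 ends in 3 and is prime.
k = 23: 23 ends in 3 and is prime.
k = 33: 33 ends in 3; 33 = 3 × 11, composite.
Hence k = 33 is a counterexample.

k = 33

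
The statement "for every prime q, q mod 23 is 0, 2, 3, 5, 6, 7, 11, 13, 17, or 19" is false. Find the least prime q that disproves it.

For q = 2, 3, 5, 7, 11, 13, 17, 19, 23, 29 the conclusion holds.
q = 31: 31 mod 23 = 8 — not in {0, 2, 3, 5, 6, 7, 11, 13, 17, 19}.
Thus q = 31 disproves the claim, and no smaller q works.

q = 31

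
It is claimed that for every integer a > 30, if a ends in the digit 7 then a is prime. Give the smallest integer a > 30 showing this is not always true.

a = 37: 37 ends in 7 and is prime.
a = 47: 47 ends in 7 and is prime.
a = 57: 57 ends in 7; 57 = 3 × 19, composite.
Hence a = 57 is a counterexample.

a = 57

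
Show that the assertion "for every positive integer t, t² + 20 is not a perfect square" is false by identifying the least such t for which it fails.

t = 4

Check each positive integer t in order until t² + 20 is a perfect square.
t = 1: 1² + 20 = 21, not a perfect square.
t = 2: 2² + 20 = 24, not a perfect square.
t = 3: 3² + 20 = 29, not a perfect square.
t = 4: 4² + 20 = 36 = 6², a perfect square.
Hence t = 4 is a counterexample.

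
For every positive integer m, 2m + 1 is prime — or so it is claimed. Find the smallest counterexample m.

m = 4

Check each positive integer m in order until 2m + 1 is not prime.
m = 1: 2m + 1 = 3, prime.
m = 2: 2m + 1 = 5, prime.
m = 3: 2m + 1 = 7, prime.
m = 4: 2m + 1 = 9 = 3 × 3, composite.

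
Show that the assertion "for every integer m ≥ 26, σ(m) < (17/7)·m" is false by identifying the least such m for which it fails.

For m = 26, 27, 28, 29, 30, 31, 32, 33, 34, 35 the conclusion holds.
m = 36: σ(36) = 91; 91 ≥ 612/7.
So m = 36 is the smallest counterexample.

m = 36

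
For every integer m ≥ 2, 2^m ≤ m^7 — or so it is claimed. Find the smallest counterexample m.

For m = 2, 3, 4, 5, …, 34, 35, 36 the conclusion holds.
m = 37: 2^m = 137438953472 and m^7 = 94931877133, so 137438953472 > 94931877133.
Hence m = 37 is a counterexample.

m = 37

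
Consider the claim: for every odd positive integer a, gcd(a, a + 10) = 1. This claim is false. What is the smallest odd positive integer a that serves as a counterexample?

a = 1: gcd(1, 11) = 1.
a = 3: gcd(3, 13) = 1.
a = 5: gcd(5, 15) = 5.

a = 5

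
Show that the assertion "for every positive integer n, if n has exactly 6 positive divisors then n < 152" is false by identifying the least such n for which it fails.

A counterexample is any positive integer n such that n has exactly 6 positive divisors but the claim fails; we check each in order.
For n = 12, 18, 20, 28, …, 124, 147, 148 the conclusion holds.
n = 153: τ(153) = 6; 153 ≥ 152.

n = 153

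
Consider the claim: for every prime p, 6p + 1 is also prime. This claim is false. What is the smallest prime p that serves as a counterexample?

Check each prime p in order until 6p + 1 is not prime.
p = 2: 6p + 1 = 13, prime.
p = 3: 6p + 1 = 19, prime.
p = 5: 6p + 1 = 31, prime.
p = 7: 6p + 1 = 43, prime.
p = 11: 6p + 1 = 67, prime.
p = 13: 6p + 1 = 79, prime.
p = 17: 6p + 1 = 103, prime.
p = 19: 6p + 1 = 115 = 5 × 23, not prime.
Hence p = 19 is a counterexample.

p = 19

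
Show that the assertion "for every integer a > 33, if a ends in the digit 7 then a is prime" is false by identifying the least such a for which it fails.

We need the least integer a > 33 for which a ends in the digit 7 but a is not prime.
For a = 37, 47 the conclusion holds.
a = 57: 57 ends in 7; 57 = 3 × 19, composite.

a = 57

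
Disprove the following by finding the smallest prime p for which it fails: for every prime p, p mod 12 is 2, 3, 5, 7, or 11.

p = 13

We need the least prime p for which the claim fails.
p = 2: 2 mod 12 = 2.
p = 3: 3 mod 12 = 3.
p = 5: 5 mod 12 = 5.
p = 7: 7 mod 12 = 7.
p = 11: 11 mod 12 = 11.
p = 13: 13 mod 12 = 1 — not in {2, 3, 5, 7, 11}.
Hence p = 13 is a counterexample.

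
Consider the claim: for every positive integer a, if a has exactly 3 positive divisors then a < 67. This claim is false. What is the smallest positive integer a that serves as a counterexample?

Check each positive integer a in order until a has exactly 3 positive divisors but the claim fails.
The first 4 eligible values, up to a = 49, all satisfy the conclusion.
a = 121: τ(121) = 3; 121 ≥ 67.

a = 121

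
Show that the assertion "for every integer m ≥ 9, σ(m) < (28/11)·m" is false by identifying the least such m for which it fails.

We need the least integer m ≥ 9 for which the claim fails.
For m = 9, 10, 11, 12, …, 45, 46, 47 the conclusion holds.
m = 48: σ(48) = 124; 124 ≥ 1344/11.
So m = 48 is the smallest counterexample.

m = 48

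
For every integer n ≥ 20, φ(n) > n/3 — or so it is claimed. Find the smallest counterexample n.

A counterexample is any integer n ≥ 20 such that the claim fails; we check each in order.
For n = 20, 21, 22, 23 the conclusion holds.
n = 24: φ(24) = 8 and 24/3 = 8, so φ(24) ≤ 24/3.
So n = 24 is the smallest counterexample.

n = 24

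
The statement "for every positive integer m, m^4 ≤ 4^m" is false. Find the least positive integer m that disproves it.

m = 3

We need the least positive integer m for which m^4 > 4^m.
m = 1: m^4 = 1 and 4^m = 4, so 1 ≤ 4.
m = 2: m^4 = 16 and 4^m = 16, so 16 ≤ 16.
m = 3: m^4 = 81 and 4^m = 64, so 81 > 64.
Thus m = 3 disproves the claim, and no smaller m works.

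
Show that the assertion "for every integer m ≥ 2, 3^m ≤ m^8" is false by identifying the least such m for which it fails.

The first 21 eligible values, up to m = 22, all satisfy the conclusion.
m = 23: 3^m = 94143178827 and m^8 = 78310985281, so 94143178827 > 78310985281.
Hence m = 23 is a counterexample.

m = 23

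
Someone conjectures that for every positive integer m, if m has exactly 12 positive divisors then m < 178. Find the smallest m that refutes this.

m = 198

For m = 60, 72, 84, 90, …, 150, 156, 160 the conclusion holds.
m = 198: τ(198) = 12; 198 ≥ 178.
So m = 198 is the smallest counterexample.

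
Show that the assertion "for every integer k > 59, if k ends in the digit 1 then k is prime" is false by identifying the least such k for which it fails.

k = 81

k = 61: 61 ends in 1 and is prime.
k = 71: 71 ends in 1 and is prime.
k = 81: 81 ends in 1; 81 = 3 × 27, composite.
Thus k = 81 disproves the claim, and no smaller k works.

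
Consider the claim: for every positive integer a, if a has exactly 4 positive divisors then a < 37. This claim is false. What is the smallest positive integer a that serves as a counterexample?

A counterexample is any positive integer a such that a has exactly 4 positive divisors but the claim fails; we check each in order.
For a = 6, 8, 10, 14, …, 33, 34, 35 the conclusion holds.
a = 38: τ(38) = 4; 38 ≥ 37.
Hence a = 38 is a counterexample.

a = 38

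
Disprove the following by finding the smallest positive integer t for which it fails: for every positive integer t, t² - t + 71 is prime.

t = 3

For t = 1, 2 the conclusion holds.
t = 3: t² - t + 71 = 77 = 7 × 11, composite.
So t = 3 is the smallest counterexample.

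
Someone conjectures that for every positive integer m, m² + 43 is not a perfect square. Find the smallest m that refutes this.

m = 21

For m = 1, 2, 3, 4, …, 18, 19, 20 the conclusion holds.
m = 21: 21² + 43 = 484 = 22², a perfect square.
Hence m = 21 is a counterexample.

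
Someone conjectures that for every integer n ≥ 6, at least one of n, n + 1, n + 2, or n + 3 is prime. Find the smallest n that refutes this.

For n = 6, 7, 8, 9, …, 21, 22, 23 the conclusion holds.
n = 24: 24 = 2 × 12; 25 = 5 × 5; 26 = 2 × 13; 27 = 3 × 9 — all composite.
Thus n = 24 disproves the claim, and no smaller n works.

n = 24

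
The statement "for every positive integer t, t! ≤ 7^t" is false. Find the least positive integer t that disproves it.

Check each positive integer t in order until t! > 7^t.
The first 16 eligible values, up to t = 16, all satisfy the conclusion.
t = 17: t! = 355687428096000 and 7^t = 232630513987207, so 355687428096000 > 232630513987207.
So t = 17 is the smallest counterexample.

t = 17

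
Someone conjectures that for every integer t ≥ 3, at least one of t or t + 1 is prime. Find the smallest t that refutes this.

Check each integer t ≥ 3 in order until t, t + 1 are both composite.
For t = 3, 4, 5, 6, 7 the conclusion holds.
t = 8: 8 = 2 × 4; 9 = 3 × 3 — both composite.

t = 8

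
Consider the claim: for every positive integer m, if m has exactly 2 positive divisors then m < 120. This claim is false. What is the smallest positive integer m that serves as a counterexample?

For m = 2, 3, 5, 7, …, 107, 109, 113 the conclusion holds.
m = 127: τ(127) = 2; 127 ≥ 120.
Thus m = 127 disproves the claim, and no smaller m works.

m = 127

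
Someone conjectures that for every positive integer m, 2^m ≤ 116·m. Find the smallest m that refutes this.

m = 11

We need the least positive integer m for which 2^m > 116·m.
For m = 1, 2, 3, 4, 5, 6, 7, 8, 9, 10 the conclusion holds.
m = 11: 2^m = 2048 and 116·m = 1276, so 2048 > 1276.
Thus m = 11 disproves the claim, and no smaller m works.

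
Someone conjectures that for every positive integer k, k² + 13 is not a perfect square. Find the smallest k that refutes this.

k = 6

We need the least positive integer k for which k² + 13 is a perfect square.
The first 5 eligible values, up to k = 5, all satisfy the conclusion.
k = 6: 6² + 13 = 49 = 7², a perfect square.
So k = 6 is the smallest counterexample.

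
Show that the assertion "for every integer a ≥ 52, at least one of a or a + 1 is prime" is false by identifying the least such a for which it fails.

a = 54

a = 52: 53 is prime.
a = 53: 53 is prime.
a = 54: 54 = 2 × 27; 55 = 5 × 11 — both composite.
Hence a = 54 is a counterexample.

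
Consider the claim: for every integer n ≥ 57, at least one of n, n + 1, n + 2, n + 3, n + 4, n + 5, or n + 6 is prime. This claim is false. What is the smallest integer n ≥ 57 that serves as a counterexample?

Check each integer n ≥ 57 in order until n, n + 1, n + 2, n + 3, n + 4, n + 5, n + 6 are all composite.
The first 33 eligible values, up to n = 89, all satisfy the conclusion.
n = 90: 90 = 2 × 45; 91 = 7 × 13; 92 = 2 × 46; 93 = 3 × 31; 94 = 2 × 47; 95 = 5 × 19; 96 = 2 × 48 — all composite.

n = 90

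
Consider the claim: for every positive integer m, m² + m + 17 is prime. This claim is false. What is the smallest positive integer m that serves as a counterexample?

Check each positive integer m in order until m² + m + 17 is not prime.
The first 15 eligible values, up to m = 15, all satisfy the conclusion.
m = 16: m² + m + 17 = 289 = 17 × 17, composite.
Hence m = 16 is a counterexample.

m = 16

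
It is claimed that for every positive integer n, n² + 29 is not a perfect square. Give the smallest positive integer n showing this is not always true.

The first 13 eligible values, up to n = 13, all satisfy the conclusion.
n = 14: 14² + 29 = 225 = 15², a perfect square.
So n = 14 is the smallest counterexample.

n = 14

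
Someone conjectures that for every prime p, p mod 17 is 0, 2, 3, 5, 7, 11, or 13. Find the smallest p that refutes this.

p = 23

The first 8 eligible values, up to p = 19, all satisfy the conclusion.
p = 23: 23 mod 17 = 6 — not in {0, 2, 3, 5, 7, 11, 13}.
So p = 23 is the smallest counterexample.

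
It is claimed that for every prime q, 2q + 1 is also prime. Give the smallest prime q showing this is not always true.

q = 7

For q = 2, 3, 5 the conclusion holds.
q = 7: 2q + 1 = 15 = 3 × 5, not prime.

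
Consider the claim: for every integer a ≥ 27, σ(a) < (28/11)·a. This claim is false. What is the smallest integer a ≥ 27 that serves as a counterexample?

a = 48

For a = 27, 28, 29, 30, …, 45, 46, 47 the conclusion holds.
a = 48: σ(48) = 124; 124 ≥ 1344/11.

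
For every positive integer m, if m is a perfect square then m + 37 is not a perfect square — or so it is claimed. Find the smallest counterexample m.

We need the least positive integer m for which m is a perfect square but m + 37 is a perfect square.
For m = 1, 4, 9, 16, …, 225, 256, 289 the conclusion holds.
m = 324: 324 = 18² and 324 + 37 = 361 = 19².
Hence m = 324 is a counterexample.

m = 324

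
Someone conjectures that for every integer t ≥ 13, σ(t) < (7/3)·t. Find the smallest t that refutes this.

We need the least integer t ≥ 13 for which the claim fails.
For t = 13, 14, 15, 16, …, 21, 22, 23 the conclusion holds.
t = 24: σ(24) = 60; 60 ≥ 56.
Hence t = 24 is a counterexample.

t = 24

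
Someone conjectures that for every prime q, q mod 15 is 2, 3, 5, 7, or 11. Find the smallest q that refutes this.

q = 13

Check each prime q in order until the claim fails.
q = 2: 2 mod 15 = 2.
q = 3: 3 mod 15 = 3.
q = 5: 5 mod 15 = 5.
q = 7: 7 mod 15 = 7.
q = 11: 11 mod 15 = 11.
q = 13: 13 mod 15 = 13 — not in {2, 3, 5, 7, 11}.
Hence q = 13 is a counterexample.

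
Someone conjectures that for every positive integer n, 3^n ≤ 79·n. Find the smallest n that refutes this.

A counterexample is any positive integer n such that 3^n > 79·n; we check each in order.
n = 1: 3^n = 3 and 79·n = 79, so 3 ≤ 79.
n = 2: 3^n = 9 and 79·n = 158, so 9 ≤ 158.
n = 3: 3^n = 27 and 79·n = 237, so 27 ≤ 237.
n = 4: 3^n = 81 and 79·n = 316, so 81 ≤ 316.
n = 5: 3^n = 243 and 79·n = 395, so 243 ≤ 395.
n = 6: 3^n = 729 and 79·n = 474, so 729 > 474.

n = 6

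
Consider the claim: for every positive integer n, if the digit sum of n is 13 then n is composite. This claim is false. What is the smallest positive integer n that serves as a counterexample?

n = 67

We need the least positive integer n for which the digit sum of n is 13 but n is prime.
n = 49: digit sum 13; 49 is composite.
n = 58: digit sum 13; 58 is composite.
n = 67: digit sum 13; 67 is prime, not composite.
So n = 67 is the smallest counterexample.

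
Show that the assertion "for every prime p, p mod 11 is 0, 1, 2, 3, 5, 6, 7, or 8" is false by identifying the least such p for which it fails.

A counterexample is any prime p such that the claim fails; we check each in order.
The first 10 eligible values, up to p = 29, all satisfy the conclusion.
p = 31: 31 mod 11 = 9 — not in {0, 1, 2, 3, 5, 6, 7, 8}.

p = 31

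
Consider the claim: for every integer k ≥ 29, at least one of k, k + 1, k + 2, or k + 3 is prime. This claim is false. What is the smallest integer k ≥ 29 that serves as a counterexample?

A counterexample is any integer k ≥ 29 such that k, k + 1, k + 2, k + 3 are all composite; we check each in order.
k = 29: 29 is prime.
k = 30: 31 is prime.
k = 31: 31 is prime.
k = 32: 32 = 2 × 16; 33 = 3 × 11; 34 = 2 × 17; 35 = 5 × 7 — all composite.

k = 32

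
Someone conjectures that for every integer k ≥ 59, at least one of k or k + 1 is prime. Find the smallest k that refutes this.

k = 62

A counterexample is any integer k ≥ 59 such that k, k + 1 are both composite; we check each in order.
For k = 59, 60, 61 the conclusion holds.
k = 62: 62 = 2 × 31; 63 = 3 × 21 — both composite.
Hence k = 62 is a counterexample.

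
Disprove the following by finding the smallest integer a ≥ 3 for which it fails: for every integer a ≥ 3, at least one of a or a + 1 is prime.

a = 8

A counterexample is any integer a ≥ 3 such that a, a + 1 are both composite; we check each in order.
a = 3: 3 is prime.
a = 4: 5 is prime.
a = 5: 5 is prime.
a = 6: 7 is prime.
a = 7: 7 is prime.
a = 8: 8 = 2 × 4; 9 = 3 × 3 — both composite.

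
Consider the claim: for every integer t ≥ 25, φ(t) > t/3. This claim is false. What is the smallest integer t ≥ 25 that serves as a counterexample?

A counterexample is any integer t ≥ 25 such that the claim fails; we check each in order.
t = 25: φ(25) = 20 and 25/3 = 25/3, so φ(25) > 25/3.
t = 26: φ(26) = 12 and 26/3 = 26/3, so φ(26) > 26/3.
t = 27: φ(27) = 18 and 27/3 = 9, so φ(27) > 27/3.
t = 28: φ(28) = 12 and 28/3 = 28/3, so φ(28) > 28/3.
t = 29: φ(29) = 28 and 29/3 = 29/3, so φ(29) > 29/3.
t = 30: φ(30) = 8 and 30/3 = 10, so φ(30) ≤ 30/3.

t = 30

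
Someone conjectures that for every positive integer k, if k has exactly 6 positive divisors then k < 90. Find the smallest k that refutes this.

k = 92

Check each positive integer k in order until k has exactly 6 positive divisors but the claim fails.
For k = 12, 18, 20, 28, …, 68, 75, 76 the conclusion holds.
k = 92: τ(92) = 6; 92 ≥ 90.
So k = 92 is the smallest counterexample.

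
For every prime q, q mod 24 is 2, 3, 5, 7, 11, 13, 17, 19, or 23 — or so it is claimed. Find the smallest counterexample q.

q = 73

Check each prime q in order until the claim fails.
For q = 2, 3, 5, 7, …, 61, 67, 71 the conclusion holds.
q = 73: 73 mod 24 = 1 — not in {2, 3, 5, 7, 11, 13, 17, 19, 23}.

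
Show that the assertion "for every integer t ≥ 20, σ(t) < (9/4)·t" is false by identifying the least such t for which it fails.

t = 24

A counterexample is any integer t ≥ 20 such that the claim fails; we check each in order.
t = 20: σ(20) = 42; 42 < 45.
t = 21: σ(21) = 32; 32 < 189/4.
t = 22: σ(22) = 36; 36 < 99/2.
t = 23: σ(23) = 24; 24 < 207/4.
t = 24: σ(24) = 60; 60 ≥ 54.
Hence t = 24 is a counterexample.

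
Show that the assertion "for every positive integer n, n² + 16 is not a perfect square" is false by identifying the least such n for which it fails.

n = 3

Check each positive integer n in order until n² + 16 is a perfect square.
n = 1: 1² + 16 = 17, not a perfect square.
n = 2: 2² + 16 = 20, not a perfect square.
n = 3: 3² + 16 = 25 = 5², a perfect square.
Hence n = 3 is a counterexample.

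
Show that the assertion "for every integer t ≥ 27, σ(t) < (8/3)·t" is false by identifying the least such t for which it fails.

t = 60

The first 33 eligible values, up to t = 59, all satisfy the conclusion.
t = 60: σ(60) = 168; 168 ≥ 160.
So t = 60 is the smallest counterexample.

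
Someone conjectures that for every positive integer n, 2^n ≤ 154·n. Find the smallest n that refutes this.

n = 11

The first 10 eligible values, up to n = 10, all satisfy the conclusion.
n = 11: 2^n = 2048 and 154·n = 1694, so 2048 > 1694.
Hence n = 11 is a counterexample.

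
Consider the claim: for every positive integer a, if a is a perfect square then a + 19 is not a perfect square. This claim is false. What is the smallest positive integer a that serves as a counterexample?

Check each positive integer a in order until a is a perfect square but a + 19 is a perfect square.
a = 1: 1 + 19 = 20, not a perfect square.
a = 4: 4 + 19 = 23, not a perfect square.
a = 9: 9 + 19 = 28, not a perfect square.
a = 16: 16 + 19 = 35, not a perfect square.
a = 25: 25 + 19 = 44, not a perfect square.
a = 36: 36 + 19 = 55, not a perfect square.
a = 49: 49 + 19 = 68, not a perfect square.
a = 64: 64 + 19 = 83, not a perfect square.
a = 81: 81 = 9² and 81 + 19 = 100 = 10².
Thus a = 81 disproves the claim, and no smaller a works.

a = 81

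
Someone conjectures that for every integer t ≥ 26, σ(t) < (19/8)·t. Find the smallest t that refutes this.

t = 30

For t = 26, 27, 28, 29 the conclusion holds.
t = 30: σ(30) = 72; 72 ≥ 285/4.
So t = 30 is the smallest counterexample.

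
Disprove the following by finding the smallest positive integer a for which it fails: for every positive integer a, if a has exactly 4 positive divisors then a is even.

a = 15

A counterexample is any positive integer a such that a has exactly 4 positive divisors but a is odd; we check each in order.
For a = 6, 8, 10, 14 the conclusion holds.
a = 15: divisors of 15: 1, 3, 5, 15; 15 is odd.
Hence a = 15 is a counterexample.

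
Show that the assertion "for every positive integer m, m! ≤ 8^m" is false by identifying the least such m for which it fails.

Check each positive integer m in order until m! > 8^m.
For m = 1, 2, 3, 4, …, 17, 18, 19 the conclusion holds.
m = 20: m! = 2432902008176640000 and 8^m = 1152921504606846976, so 2432902008176640000 > 1152921504606846976.
Thus m = 20 disproves the claim, and no smaller m works.

m = 20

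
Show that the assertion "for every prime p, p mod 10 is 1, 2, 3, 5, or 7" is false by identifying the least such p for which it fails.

Check each prime p in order until the claim fails.
The first 7 eligible values, up to p = 17, all satisfy the conclusion.
p = 19: 19 mod 10 = 9 — not in {1, 2, 3, 5, 7}.
Hence p = 19 is a counterexample.

p = 19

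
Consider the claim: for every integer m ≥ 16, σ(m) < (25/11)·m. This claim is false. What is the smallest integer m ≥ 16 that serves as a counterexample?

m = 24

The first 8 eligible values, up to m = 23, all satisfy the conclusion.
m = 24: σ(24) = 60; 60 ≥ 600/11.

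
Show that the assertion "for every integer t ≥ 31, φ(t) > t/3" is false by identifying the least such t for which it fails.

The first 5 eligible values, up to t = 35, all satisfy the conclusion.
t = 36: φ(36) = 12 and 36/3 = 12, so φ(36) ≤ 36/3.
So t = 36 is the smallest counterexample.

t = 36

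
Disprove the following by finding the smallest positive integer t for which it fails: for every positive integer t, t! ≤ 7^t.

t = 17

For t = 1, 2, 3, 4, …, 14, 15, 16 the conclusion holds.
t = 17: t! = 355687428096000 and 7^t = 232630513987207, so 355687428096000 > 232630513987207.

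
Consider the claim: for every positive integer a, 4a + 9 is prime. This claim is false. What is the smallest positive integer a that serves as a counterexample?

a = 3

We need the least positive integer a for which 4a + 9 is not prime.
a = 1: 4a + 9 = 13, prime.
a = 2: 4a + 9 = 17, prime.
a = 3: 4a + 9 = 21 = 3 × 7, composite.
Hence a = 3 is a counterexample.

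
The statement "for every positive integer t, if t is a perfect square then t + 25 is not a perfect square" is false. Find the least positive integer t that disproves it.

For t = 1, 4, 9, 16, …, 81, 100, 121 the conclusion holds.
t = 144: 144 = 12² and 144 + 25 = 169 = 13².
So t = 144 is the smallest counterexample.

t = 144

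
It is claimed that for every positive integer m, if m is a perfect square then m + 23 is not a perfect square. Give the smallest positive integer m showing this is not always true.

m = 121

For m = 1, 4, 9, 16, 25, 36, 49, 64, 81, 100 the conclusion holds.
m = 121: 121 = 11² and 121 + 23 = 144 = 12².
Thus m = 121 disproves the claim, and no smaller m works.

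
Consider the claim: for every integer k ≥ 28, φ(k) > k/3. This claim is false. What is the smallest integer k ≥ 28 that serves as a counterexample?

k = 30

Check each integer k ≥ 28 in order until the claim fails.
For k = 28, 29 the conclusion holds.
k = 30: φ(30) = 8 and 30/3 = 10, so φ(30) ≤ 30/3.
Hence k = 30 is a counterexample.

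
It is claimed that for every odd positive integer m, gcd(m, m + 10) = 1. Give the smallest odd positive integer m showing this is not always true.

For m = 1, 3 the conclusion holds.
m = 5: gcd(5, 15) = 5.

m = 5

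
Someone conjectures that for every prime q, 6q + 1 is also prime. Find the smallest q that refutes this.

We need the least prime q for which 6q + 1 is not prime.
The first 7 eligible values, up to q = 17, all satisfy the conclusion.
q = 19: 6q + 1 = 115 = 5 × 23, not prime.

q = 19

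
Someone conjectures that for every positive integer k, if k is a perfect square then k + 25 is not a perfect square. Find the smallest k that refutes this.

k = 144

For k = 1, 4, 9, 16, …, 81, 100, 121 the conclusion holds.
k = 144: 144 = 12² and 144 + 25 = 169 = 13².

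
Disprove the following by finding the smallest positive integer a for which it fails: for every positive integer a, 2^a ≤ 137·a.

a = 11

A counterexample is any positive integer a such that 2^a > 137·a; we check each in order.
For a = 1, 2, 3, 4, 5, 6, 7, 8, 9, 10 the conclusion holds.
a = 11: 2^a = 2048 and 137·a = 1507, so 2048 > 1507.
So a = 11 is the smallest counterexample.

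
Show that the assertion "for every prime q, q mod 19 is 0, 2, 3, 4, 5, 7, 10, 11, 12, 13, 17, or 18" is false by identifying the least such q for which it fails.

Check each prime q in order until the claim fails.
The first 14 eligible values, up to q = 43, all satisfy the conclusion.
q = 47: 47 mod 19 = 9 — not in {0, 2, 3, 4, 5, 7, 10, 11, 12, 13, 17, 18}.

q = 47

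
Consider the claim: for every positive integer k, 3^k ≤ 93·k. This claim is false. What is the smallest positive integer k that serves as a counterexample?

We need the least positive integer k for which 3^k > 93·k.
k = 1: 3^k = 3 and 93·k = 93, so 3 ≤ 93.
k = 2: 3^k = 9 and 93·k = 186, so 9 ≤ 186.
k = 3: 3^k = 27 and 93·k = 279, so 27 ≤ 279.
k = 4: 3^k = 81 and 93·k = 372, so 81 ≤ 372.
k = 5: 3^k = 243 and 93·k = 465, so 243 ≤ 465.
k = 6: 3^k = 729 and 93·k = 558, so 729 > 558.

k = 6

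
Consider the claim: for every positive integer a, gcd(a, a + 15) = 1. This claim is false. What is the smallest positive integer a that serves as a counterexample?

a = 3

A counterexample is any positive integer a such that gcd(a, a + 15) > 1; we check each in order.
For a = 1, 2 the conclusion holds.
a = 3: gcd(3, 18) = 3.
So a = 3 is the smallest counterexample.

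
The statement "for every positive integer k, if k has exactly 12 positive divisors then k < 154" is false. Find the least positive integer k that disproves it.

We need the least positive integer k for which k has exactly 12 positive divisors but the claim fails.
The first 10 eligible values, up to k = 150, all satisfy the conclusion.
k = 156: τ(156) = 12; 156 ≥ 154.

k = 156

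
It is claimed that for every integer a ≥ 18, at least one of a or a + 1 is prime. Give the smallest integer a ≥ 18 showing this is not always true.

Check each integer a ≥ 18 in order until a, a + 1 are both composite.
For a = 18, 19 the conclusion holds.
a = 20: 20 = 2 × 10; 21 = 3 × 7 — both composite.

a = 20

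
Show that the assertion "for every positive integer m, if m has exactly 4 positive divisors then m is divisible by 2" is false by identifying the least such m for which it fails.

For m = 6, 8, 10, 14 the conclusion holds.
m = 15: τ(15) = 4; 15 mod 2 = 1.
So m = 15 is the smallest counterexample.

m = 15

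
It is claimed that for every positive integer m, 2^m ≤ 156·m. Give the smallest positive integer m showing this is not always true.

Check each positive integer m in order until 2^m > 156·m.
For m = 1, 2, 3, 4, 5, 6, 7, 8, 9, 10 the conclusion holds.
m = 11: 2^m = 2048 and 156·m = 1716, so 2048 > 1716.
Thus m = 11 disproves the claim, and no smaller m works.

m = 11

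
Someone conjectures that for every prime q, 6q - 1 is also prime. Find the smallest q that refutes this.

q = 11

We need the least prime q for which 6q - 1 is not prime.
The first 4 eligible values, up to q = 7, all satisfy the conclusion.
q = 11: 6q - 1 = 65 = 5 × 13, not prime.
Hence q = 11 is a counterexample.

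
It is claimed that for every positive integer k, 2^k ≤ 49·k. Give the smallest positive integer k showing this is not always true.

k = 9

Check each positive integer k in order until 2^k > 49·k.
For k = 1, 2, 3, 4, 5, 6, 7, 8 the conclusion holds.
k = 9: 2^k = 512 and 49·k = 441, so 512 > 441.
Thus k = 9 disproves the claim, and no smaller k works.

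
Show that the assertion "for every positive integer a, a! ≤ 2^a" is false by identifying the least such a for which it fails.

a = 4

A counterexample is any positive integer a such that a! > 2^a; we check each in order.
a = 1: a! = 1 and 2^a = 2, so 1 ≤ 2.
a = 2: a! = 2 and 2^a = 4, so 2 ≤ 4.
a = 3: a! = 6 and 2^a = 8, so 6 ≤ 8.
a = 4: a! = 24 and 2^a = 16, so 24 > 16.
So a = 4 is the smallest counterexample.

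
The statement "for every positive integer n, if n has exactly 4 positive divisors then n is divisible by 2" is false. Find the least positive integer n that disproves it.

n = 15

A counterexample is any positive integer n such that n has exactly 4 positive divisors but n is not divisible by 2; we check each in order.
The first 4 eligible values, up to n = 14, all satisfy the conclusion.
n = 15: τ(15) = 4; 15 mod 2 = 1.
So n = 15 is the smallest counterexample.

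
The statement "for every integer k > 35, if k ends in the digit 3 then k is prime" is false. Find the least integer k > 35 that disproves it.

k = 63

For k = 43, 53 the conclusion holds.
k = 63: 63 ends in 3; 63 = 3 × 21, composite.
Hence k = 63 is a counterexample.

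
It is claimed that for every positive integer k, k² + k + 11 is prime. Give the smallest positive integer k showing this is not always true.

For k = 1, 2, 3, 4, 5, 6, 7, 8, 9 the conclusion holds.
k = 10: k² + k + 11 = 121 = 11 × 11, composite.
Thus k = 10 disproves the claim, and no smaller k works.

k = 10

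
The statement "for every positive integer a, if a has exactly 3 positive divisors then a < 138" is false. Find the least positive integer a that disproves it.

A counterexample is any positive integer a such that a has exactly 3 positive divisors but the claim fails; we check each in order.
The first 5 eligible values, up to a = 121, all satisfy the conclusion.
a = 169: τ(169) = 3; 169 ≥ 138.

a = 169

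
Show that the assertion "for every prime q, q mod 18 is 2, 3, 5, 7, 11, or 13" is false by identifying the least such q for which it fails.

Check each prime q in order until the claim fails.
For q = 2, 3, 5, 7, 11, 13 the conclusion holds.
q = 17: 17 mod 18 = 17 — not in {2, 3, 5, 7, 11, 13}.

q = 17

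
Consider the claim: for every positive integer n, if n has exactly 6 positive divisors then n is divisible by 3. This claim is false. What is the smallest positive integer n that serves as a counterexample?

n = 20

We need the least positive integer n for which n has exactly 6 positive divisors but n is not divisible by 3.
For n = 12, 18 the conclusion holds.
n = 20: τ(20) = 6; 20 mod 3 = 2.
Thus n = 20 disproves the claim, and no smaller n works.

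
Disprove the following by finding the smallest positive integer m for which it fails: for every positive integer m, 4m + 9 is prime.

m = 3

We need the least positive integer m for which 4m + 9 is not prime.
m = 1: 4m + 9 = 13, prime.
m = 2: 4m + 9 = 17, prime.
m = 3: 4m + 9 = 21 = 3 × 7, composite.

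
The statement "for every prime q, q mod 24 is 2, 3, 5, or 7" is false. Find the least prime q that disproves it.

q = 11

Check each prime q in order until the claim fails.
q = 2: 2 mod 24 = 2.
q = 3: 3 mod 24 = 3.
q = 5: 5 mod 24 = 5.
q = 7: 7 mod 24 = 7.
q = 11: 11 mod 24 = 11 — not in {2, 3, 5, 7}.
So q = 11 is the smallest counterexample.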